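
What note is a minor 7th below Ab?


Reasoning:
A 7th spans 7 letter names, so from A we land on B
A minor 7th = 10 semitones below Ab
Spell B at that pitch: Bb
= Bb


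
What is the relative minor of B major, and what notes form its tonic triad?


Reasoning:
The relative minor shares the major's key signature and starts on its 6th degree
6th degree = a major 6th above the tonic; a major 6th above B is G#
→ relative minor of B major is G# minor
Tonic triad of G# minor = root + minor 3rd + perfect 5th = G# B D#
= G# minor; triad = G# B D#


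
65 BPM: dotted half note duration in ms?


One quarter-note beat = 60000 / BPM = 60000 / 65 ms
Dotted half note = 3 × quarter note
Duration = 3 × 60000 / 65 = 180000 / 65
= 2769.2 ms


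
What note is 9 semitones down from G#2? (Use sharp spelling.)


Working:
G#2: chromatic position 8 in octave 2 → absolute = 2×12 + 8 = 32
Transpose down 9: 32 - 9 = 23
23 = 1×12 + 11 → B in octave 1
Result = B1


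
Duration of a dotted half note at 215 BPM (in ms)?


Reasoning:
One quarter-note beat = 60000 / BPM = 60000 / 215 ms
Dotted half note = 3 × quarter note
Duration = 3 × 60000 / 215 = 180000 / 215
= 837.2 ms


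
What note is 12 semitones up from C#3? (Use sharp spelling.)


Solution.
C#3: chromatic position 1 in octave 3 → absolute = 3×12 + 1 = 37
Transpose up 12: 37 + 12 = 49
49 = 4×12 + 1 → C# in octave 4
Result = C#4


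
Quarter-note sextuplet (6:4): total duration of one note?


Reasoning:
Sextuplet: 6 notes occupy the space of 4 quarter notes
Space = 4 × 1 = 4 beats
Each sextuplet note = 4 / 6 = 2/3 beats
= 2/3 beats


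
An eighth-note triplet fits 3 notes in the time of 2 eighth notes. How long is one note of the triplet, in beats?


Working:
Triplet: 3 notes occupy the space of 2 eighth notes
Space = 2 × 1/2 = 1 beat
Each triplet note = 1 / 3 = 1/3 beats
= 1/3 beats


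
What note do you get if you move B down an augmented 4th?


Let's work it out.
augmented 4th: 4 letter names, 6 semitones
Letter: B - 3 → F
Pitch: B - 6 semitones, spelled as an F → F
= F


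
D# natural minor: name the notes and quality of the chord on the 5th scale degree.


D# natural minor scale: D# E# F# G# A# B C#
Diatonic triad on degree 5 stacks scale notes 5, 7, 2: A# C# E#
A#→C# = 3 semitones; A#→E# = 7 semitones → minor triad
= A# C# E# (minor)


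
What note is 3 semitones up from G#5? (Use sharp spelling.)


G#5: chromatic position 8 in octave 5 → absolute = 5×12 + 8 = 68
Transpose up 3: 68 + 3 = 71
71 = 5×12 + 11 → B in octave 5
Result = B5


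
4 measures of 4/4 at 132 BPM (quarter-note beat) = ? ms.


Let's work it out.
Quarter-note beat duration = 60000 / 132 ms
Beats per measure (4/4) = 4
One measure = 4 × 60000 / 132 = 240000 / 132 ms
4 measures = 4 × 240000 / 132 = 960000 / 132
= 7272.7 ms


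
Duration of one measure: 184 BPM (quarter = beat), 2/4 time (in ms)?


Working:
Quarter-note beat duration = 60000 / 184 ms
Beats per measure (2/4) = 2
One measure = 2 × 60000 / 184 = 120000 / 184 ms
= 652.2 ms


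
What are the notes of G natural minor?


Working:
Natural minor scale pattern: W-H-W-W-H-W-W (2-1-2-2-1-2-2 semitones)
Starting from G:
  G + 2 semitones → A
  A + 1 semitone → Bb
  Bb + 2 semitones → C
  C + 2 semitones → D
  D + 1 semitone → Eb
  Eb + 2 semitones → F
  F + 2 semitones → G
Scale = G A Bb C D Eb F


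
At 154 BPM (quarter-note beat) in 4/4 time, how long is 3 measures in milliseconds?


Solution.
Quarter-note beat duration = 60000 / 154 ms
Beats per measure (4/4) = 4
One measure = 4 × 60000 / 154 = 240000 / 154 ms
3 measures = 3 × 240000 / 154 = 720000 / 154
= 4675.3 ms


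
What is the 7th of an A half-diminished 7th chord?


Solution.
Half-diminished 7th chord = root + minor 3rd + diminished 5th + minor 7th
Seventh chords stack in thirds, so the letter names are A-C-E-G
Root: A
Minor 3rd above A: C
Diminished 5th above A: Eb
Minor 7th above A: G
The 7th = G


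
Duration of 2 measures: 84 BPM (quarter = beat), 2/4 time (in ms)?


Quarter-note beat duration = 60000 / 84 ms
Beats per measure (2/4) = 2
One measure = 2 × 60000 / 84 = 120000 / 84 ms
2 measures = 2 × 120000 / 84 = 240000 / 84
= 2857.1 ms


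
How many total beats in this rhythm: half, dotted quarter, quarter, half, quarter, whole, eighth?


Reasoning:
Beat values:
  half = 2 beats
  dotted quarter = 1.5 beats
  quarter = 1 beat
  half = 2 beats
  quarter = 1 beat
  whole = 4 beats
  eighth = 0.5 beats
Sum = 2 + 1.5 + 1 + 2 + 1 + 4 + 0.5
= 12 beats


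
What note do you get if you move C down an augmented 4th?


Step by step:
augmented 4th: 4 letter names, 6 semitones
Letter: C - 3 → G
Pitch: C - 6 semitones, spelled as a G → Gb
= Gb


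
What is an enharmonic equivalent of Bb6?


Step by step:
Enharmonic notes sound the same pitch but are spelled with different letter names
Bb and A# name the same pitch class
= A#6


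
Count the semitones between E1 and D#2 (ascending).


Step by step:
Absolute semitone position = octave×12 + chromatic position
E1: 1×12 + 4 = 16
D#2: 2×12 + 3 = 27
Difference = 27 - 16 = 11
= 11 semitones


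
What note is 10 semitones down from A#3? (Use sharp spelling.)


A#3: chromatic position 10 in octave 3 → absolute = 3×12 + 10 = 46
Transpose down 10: 46 - 10 = 36
36 = 3×12 + 0 → C in octave 3
Result = C3


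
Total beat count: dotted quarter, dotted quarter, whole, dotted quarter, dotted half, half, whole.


Reasoning:
Beat values:
  dotted quarter = 1.5 beats
  dotted quarter = 1.5 beats
  whole = 4 beats
  dotted quarter = 1.5 beats
  dotted half = 3 beats
  half = 2 beats
  whole = 4 beats
Sum = 1.5 + 1.5 + 4 + 1.5 + 3 + 2 + 4
= 17.5 beats


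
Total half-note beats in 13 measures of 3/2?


Let's work it out.
Time signature 3/2: the bottom number 2 means the half note gets one count
The top number 3 means 3 half-note beats per measure
Total = 3 × 13 measures
= 39 half-note beats


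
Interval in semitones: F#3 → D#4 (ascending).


Step by step:
Absolute semitone position = octave×12 + chromatic position
F#3: 3×12 + 6 = 42
D#4: 4×12 + 3 = 51
Difference = 51 - 42 = 9
= 9 semitones


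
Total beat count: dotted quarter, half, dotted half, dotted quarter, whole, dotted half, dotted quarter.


Step by step:
Beat values:
  dotted quarter = 1.5 beats
  half = 2 beats
  dotted half = 3 beats
  dotted quarter = 1.5 beats
  whole = 4 beats
  dotted half = 3 beats
  dotted quarter = 1.5 beats
Sum = 1.5 + 2 + 3 + 1.5 + 4 + 3 + 1.5
= 16.5 beats


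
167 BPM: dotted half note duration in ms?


Working:
One quarter-note beat = 60000 / BPM = 60000 / 167 ms
Dotted half note = 3 × quarter note
Duration = 3 × 60000 / 167 = 180000 / 167
= 1077.8 ms


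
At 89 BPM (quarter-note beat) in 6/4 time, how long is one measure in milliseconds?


Quarter-note beat duration = 60000 / 89 ms
Beats per measure (6/4) = 6
One measure = 6 × 60000 / 89 = 360000 / 89 ms
= 4044.9 ms


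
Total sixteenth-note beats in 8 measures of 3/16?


Time signature 3/16: the bottom number 16 means the sixteenth note gets one count
The top number 3 means 3 sixteenth-note beats per measure
Total = 3 × 8 measures
= 24 sixteenth-note beats


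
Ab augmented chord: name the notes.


Augmented triad = root + major 3rd (4 semitones) + augmented 5th (8 semitones)
A triad on Ab stacks thirds, so the chord tones use letter names A-C-E
Root: Ab
Major 3rd above Ab: C
Augmented 5th above Ab: E
Chord = Ab C E


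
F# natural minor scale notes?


Natural minor scale pattern: W-H-W-W-H-W-W (2-1-2-2-1-2-2 semitones)
Starting from F#:
  F# + 2 semitones → G#
  G# + 1 semitone → A
  A + 2 semitones → B
  B + 2 semitones → C#
  C# + 1 semitone → D
  D + 2 semitones → E
  E + 2 semitones → F#
Scale = F# G# A B C# D E


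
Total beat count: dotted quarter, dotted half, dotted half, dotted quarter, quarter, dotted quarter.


Let's work it out.
Beat values:
  dotted quarter = 1.5 beats
  dotted half = 3 beats
  dotted half = 3 beats
  dotted quarter = 1.5 beats
  quarter = 1 beat
  dotted quarter = 1.5 beats
Sum = 1.5 + 3 + 3 + 1.5 + 1 + 1.5
= 11.5 beats


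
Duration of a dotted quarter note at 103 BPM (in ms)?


Let's work it out.
One quarter-note beat = 60000 / BPM = 60000 / 103 ms
Dotted quarter note = 3/2 × quarter note
Duration = 3/2 × 60000 / 103 = 90000 / 103
= 873.8 ms


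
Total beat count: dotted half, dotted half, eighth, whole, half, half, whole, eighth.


Beat values:
  dotted half = 3 beats
  dotted half = 3 beats
  eighth = 0.5 beats
  whole = 4 beats
  half = 2 beats
  half = 2 beats
  whole = 4 beats
  eighth = 0.5 beats
Sum = 3 + 3 + 0.5 + 4 + 2 + 2 + 4 + 0.5
= 19 beats


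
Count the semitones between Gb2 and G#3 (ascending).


Reasoning:
Absolute semitone position = octave×12 + chromatic position
Gb2: 2×12 + 6 = 30
G#3: 3×12 + 8 = 44
Difference = 44 - 30 = 14
= 14 semitones


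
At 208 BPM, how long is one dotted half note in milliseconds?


Solution.
One quarter-note beat = 60000 / BPM = 60000 / 208 ms
Dotted half note = 3 × quarter note
Duration = 3 × 60000 / 208 = 180000 / 208
= 865.4 ms


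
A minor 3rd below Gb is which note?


Reasoning:
A 3rd spans 3 letter names, so from G we land on E
A minor 3rd = 3 semitones below Gb
Spell E at that pitch: Eb
= Eb


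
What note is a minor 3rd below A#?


Working:
A 3rd spans 3 letter names, so from A we land on F
A minor 3rd = 3 semitones below A#
Spell F at that pitch: F##
= F##


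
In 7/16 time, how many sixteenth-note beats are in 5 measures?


Reasoning:
Time signature 7/16: the bottom number 16 means the sixteenth note gets one count
The top number 7 means 7 sixteenth-note beats per measure
Total = 7 × 5 measures
= 35 sixteenth-note beats


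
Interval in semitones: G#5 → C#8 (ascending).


Absolute semitone position = octave×12 + chromatic position
G#5: 5×12 + 8 = 68
C#8: 8×12 + 1 = 97
Difference = 97 - 68 = 29
= 29 semitones


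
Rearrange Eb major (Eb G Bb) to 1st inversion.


Root position: Eb G Bb
1st inversion: move root up an octave
Bass note: G
Notes (bottom to top) = G Bb Eb


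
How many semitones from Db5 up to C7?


Solution.
Absolute semitone position = octave×12 + chromatic position
Db5: 5×12 + 1 = 61
C7: 7×12 + 0 = 84
Difference = 84 - 61 = 23
= 23 semitones


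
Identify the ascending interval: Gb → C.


Reasoning:
Letter names: G → C spans 4 letter names → a 4th
Semitones: Gb → C = 6 half-steps
A 4th of 6 semitones is an augmented 4th
= augmented 4th


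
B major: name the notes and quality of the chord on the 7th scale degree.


Let's work it out.
B major scale: B C# D# E F# G# A#
Diatonic triad on degree 7 stacks scale notes 7, 2, 4: A# C# E
A#→C# = 3 semitones; A#→E = 6 semitones → diminished triad
= A# C# E (diminished)


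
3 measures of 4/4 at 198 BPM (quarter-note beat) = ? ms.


Solution.
Quarter-note beat duration = 60000 / 198 ms
Beats per measure (4/4) = 4
One measure = 4 × 60000 / 198 = 240000 / 198 ms
3 measures = 3 × 240000 / 198 = 720000 / 198
= 3636.4 ms


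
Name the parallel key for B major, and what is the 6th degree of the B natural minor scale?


Let's work it out.
Parallel keys share the same tonic but differ in mode
B major → parallel is B minor
B natural minor scale: B C# D E F# G A
= B minor; 6th degree = G


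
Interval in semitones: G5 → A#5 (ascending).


Absolute semitone position = octave×12 + chromatic position
G5: 5×12 + 7 = 67
A#5: 5×12 + 10 = 70
Difference = 70 - 67 = 3
= 3 semitones


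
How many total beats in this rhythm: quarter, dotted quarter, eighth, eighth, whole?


Reasoning:
Beat values:
  quarter = 1 beat
  dotted quarter = 1.5 beats
  eighth = 0.5 beats
  eighth = 0.5 beats
  whole = 4 beats
Sum = 1 + 1.5 + 0.5 + 0.5 + 4
= 7.5 beats


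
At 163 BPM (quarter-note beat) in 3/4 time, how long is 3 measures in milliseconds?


Quarter-note beat duration = 60000 / 163 ms
Beats per measure (3/4) = 3
One measure = 3 × 60000 / 163 = 180000 / 163 ms
3 measures = 3 × 180000 / 163 = 540000 / 163
= 3312.9 ms


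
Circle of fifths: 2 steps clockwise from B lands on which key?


Solution.
Each clockwise step on the circle of fifths moves up a perfect 5th
From B: B → F#/Gb → Db
= Db


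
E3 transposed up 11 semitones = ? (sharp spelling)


Step by step:
E3: chromatic position 4 in octave 3 → absolute = 3×12 + 4 = 40
Transpose up 11: 40 + 11 = 51
51 = 4×12 + 3 → D# in octave 4
Result = D#4


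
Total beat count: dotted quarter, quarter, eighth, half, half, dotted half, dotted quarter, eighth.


Step by step:
Beat values:
  dotted quarter = 1.5 beats
  quarter = 1 beat
  eighth = 0.5 beats
  half = 2 beats
  half = 2 beats
  dotted half = 3 beats
  dotted quarter = 1.5 beats
  eighth = 0.5 beats
Sum = 1.5 + 1 + 0.5 + 2 + 2 + 3 + 1.5 + 0.5
= 12 beats


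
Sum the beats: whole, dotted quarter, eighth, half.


Solution.
Beat values:
  whole = 4 beats
  dotted quarter = 1.5 beats
  eighth = 0.5 beats
  half = 2 beats
Sum = 4 + 1.5 + 0.5 + 2
= 8 beats


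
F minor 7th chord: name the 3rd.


Step by step:
Minor 7th chord = root + minor 3rd + perfect 5th + minor 7th
Seventh chords stack in thirds, so the letter names are F-A-C-E
Root: F
Minor 3rd above F: Ab
Perfect 5th above F: C
Minor 7th above F: Eb
The 3rd = Ab


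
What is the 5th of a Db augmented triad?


Solution.
Augmented triad = root + major 3rd (4 semitones) + augmented 5th (8 semitones)
A triad on Db stacks thirds, so the chord tones use letter names D-F-A
Root: Db
Major 3rd above Db: F
Augmented 5th above Db: A
The 5th = A


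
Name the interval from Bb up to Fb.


Letter names: B → F spans 5 letter names → a 5th
Semitones: Bb → Fb = 6 half-steps
A 5th of 6 semitones is a diminished 5th
= diminished 5th


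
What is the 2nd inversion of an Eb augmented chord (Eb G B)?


Root position: Eb G B
2nd inversion: move root and 3rd up an octave
Bass note: B
Notes (bottom to top) = B Eb G


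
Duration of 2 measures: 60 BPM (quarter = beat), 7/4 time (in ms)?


Let's work it out.
Quarter-note beat duration = 60000 / 60 ms
Beats per measure (7/4) = 7
One measure = 7 × 60000 / 60 = 420000 / 60 ms
2 measures = 2 × 420000 / 60 = 840000 / 60
= 14000.0 ms


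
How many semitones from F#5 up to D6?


Working:
Absolute semitone position = octave×12 + chromatic position
F#5: 5×12 + 6 = 66
D6: 6×12 + 2 = 74
Difference = 74 - 66 = 8
= 8 semitones


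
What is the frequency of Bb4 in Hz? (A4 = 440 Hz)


Let's work it out.
f = 440 × 2^(n/12) where n = semitones from A4
Bb4: 1 semitones from A4
f = 440 × 2^(1/12)
f = 466.16 Hz


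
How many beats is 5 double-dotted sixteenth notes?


Working:
Base sixteenth note = 1/4 beats
Dot 1 adds half the previous value: +1/8
Dot 2 adds half the previous value: +1/16
One double-dotted sixteenth = 1/4 + 1/8 + 1/16 = 7/16
5 of them = 5 × 7/16 = 35/16
= 35/16 beats


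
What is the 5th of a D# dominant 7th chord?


Let's work it out.
Dominant 7th chord = root + major 3rd + perfect 5th + minor 7th
Seventh chords stack in thirds, so the letter names are D-F-A-C
Root: D#
Major 3rd above D#: F##
Perfect 5th above D#: A#
Minor 7th above D#: C#
The 5th = A#


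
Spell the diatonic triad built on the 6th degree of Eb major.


Step by step:
Eb major scale: Eb F G Ab Bb C D
Diatonic triad on degree 6 stacks scale notes 6, 1, 3: C Eb G
C→Eb = 3 semitones; C→G = 7 semitones → minor triad
= C Eb G (minor)


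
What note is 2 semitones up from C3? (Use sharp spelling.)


C3: chromatic position 0 in octave 3 → absolute = 3×12 + 0 = 36
Transpose up 2: 36 + 2 = 38
38 = 3×12 + 2 → D in octave 3
Result = D3


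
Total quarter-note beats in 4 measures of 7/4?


Let's work it out.
Time signature 7/4: the bottom number 4 means the quarter note gets one count
The top number 7 means 7 quarter-note beats per measure
Total = 7 × 4 measures
= 28 quarter-note beats


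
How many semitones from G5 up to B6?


Step by step:
Absolute semitone position = octave×12 + chromatic position
G5: 5×12 + 7 = 67
B6: 6×12 + 11 = 83
Difference = 83 - 67 = 16
= 16 semitones


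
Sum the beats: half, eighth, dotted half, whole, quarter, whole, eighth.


Solution.
Beat values:
  half = 2 beats
  eighth = 0.5 beats
  dotted half = 3 beats
  whole = 4 beats
  quarter = 1 beat
  whole = 4 beats
  eighth = 0.5 beats
Sum = 2 + 0.5 + 3 + 4 + 1 + 4 + 0.5
= 15 beats


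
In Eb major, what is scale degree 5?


Solution.
Major scale pattern: W-W-H-W-W-W-H (2-2-1-2-2-2-1 semitones)
Starting from Eb:
  Eb + 2 semitones → F
  F + 2 semitones → G
  G + 1 semitone → Ab
  Ab + 2 semitones → Bb
  Bb + 2 semitones → C
  C + 2 semitones → D
  D + 1 semitone → Eb
Scale: Eb F G Ab Bb C D
Degree 5 = Bb


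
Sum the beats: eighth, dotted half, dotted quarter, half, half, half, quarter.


Working:
Beat values:
  eighth = 0.5 beats
  dotted half = 3 beats
  dotted quarter = 1.5 beats
  half = 2 beats
  half = 2 beats
  half = 2 beats
  quarter = 1 beat
Sum = 0.5 + 3 + 1.5 + 2 + 2 + 2 + 1
= 12 beats


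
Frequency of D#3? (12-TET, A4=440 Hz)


f = 440 × 2^(n/12) where n = semitones from A4
D#3: -18 semitones from A4
f = 440 × 2^(-18/12)
f = 155.56 Hz


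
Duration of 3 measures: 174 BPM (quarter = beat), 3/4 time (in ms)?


Quarter-note beat duration = 60000 / 174 ms
Beats per measure (3/4) = 3
One measure = 3 × 60000 / 174 = 180000 / 174 ms
3 measures = 3 × 180000 / 174 = 540000 / 174
= 3103.4 ms


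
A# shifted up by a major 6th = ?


Let's work it out.
major 6th: 6 letter names, 9 semitones
Letter: A + 5 → F
Pitch: A# + 9 semitones, spelled as an F → F##
= F##


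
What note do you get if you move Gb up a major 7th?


major 7th: 7 letter names, 11 semitones
Letter: G + 6 → F
Pitch: Gb + 11 semitones, spelled as an F → F
= F


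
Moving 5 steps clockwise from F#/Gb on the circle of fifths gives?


Working:
Each clockwise step on the circle of fifths moves up a perfect 5th
From F#/Gb: F#/Gb → Db → Ab → Eb → Bb → F
= F


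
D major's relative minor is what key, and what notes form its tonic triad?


Reasoning:
The relative minor shares the major's key signature and starts on its 6th degree
6th degree = a major 6th above the tonic; a major 6th above D is B
→ relative minor of D major is B minor
Tonic triad of B minor = root + minor 3rd + perfect 5th = B D F#
= B minor; triad = B D F#


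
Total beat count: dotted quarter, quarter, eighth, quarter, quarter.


Beat values:
  dotted quarter = 1.5 beats
  quarter = 1 beat
  eighth = 0.5 beats
  quarter = 1 beat
  quarter = 1 beat
Sum = 1.5 + 1 + 0.5 + 1 + 1
= 5 beats


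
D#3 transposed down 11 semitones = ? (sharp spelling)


Solution.
D#3: chromatic position 3 in octave 3 → absolute = 3×12 + 3 = 39
Transpose down 11: 39 - 11 = 28
28 = 2×12 + 4 → E in octave 2
Result = E2


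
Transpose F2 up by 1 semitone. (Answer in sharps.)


Let's work it out.
F2: chromatic position 5 in octave 2 → absolute = 2×12 + 5 = 29
Transpose up 1: 29 + 1 = 30
30 = 2×12 + 6 → F# in octave 2
Result = F#2


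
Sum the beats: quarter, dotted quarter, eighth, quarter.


Reasoning:
Beat values:
  quarter = 1 beat
  dotted quarter = 1.5 beats
  eighth = 0.5 beats
  quarter = 1 beat
Sum = 1 + 1.5 + 0.5 + 1
= 4 beats


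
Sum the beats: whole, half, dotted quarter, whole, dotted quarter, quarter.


Working:
Beat values:
  whole = 4 beats
  half = 2 beats
  dotted quarter = 1.5 beats
  whole = 4 beats
  dotted quarter = 1.5 beats
  quarter = 1 beat
Sum = 4 + 2 + 1.5 + 4 + 1.5 + 1
= 14 beats


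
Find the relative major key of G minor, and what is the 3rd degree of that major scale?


Solution.
The relative major shares the key signature and is a minor 3rd above the minor tonic
A minor 3rd above G is Bb
→ relative major of G minor is Bb major
Bb major scale: Bb C D Eb F G A
= Bb major; 3rd degree = D


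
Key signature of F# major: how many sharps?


Reasoning:
Sharp major keys follow the circle of fifths: C(0), G(1), D(2), A(3), E(4), B(5), F#(6), C#(7)
F# major has 6 sharps
Order of sharps: F# C# G# D# A# E# B# → first 6: F#, C#, G#, D#, A#, E#
= 6 sharps


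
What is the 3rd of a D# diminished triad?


Solution.
Diminished triad = root + minor 3rd (3 semitones) + diminished 5th (6 semitones)
A triad on D# stacks thirds, so the chord tones use letter names D-F-A
Root: D#
Minor 3rd above D#: F#
Diminished 5th above D#: A
The 3rd = F#


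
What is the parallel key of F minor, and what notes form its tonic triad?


Let's work it out.
Parallel keys share the same tonic but differ in mode
F minor → parallel is F major
Tonic triad of F major = F A C
= F major; triad = F A C


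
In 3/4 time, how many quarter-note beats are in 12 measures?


Time signature 3/4: the bottom number 4 means the quarter note gets one count
The top number 3 means 3 quarter-note beats per measure
Total = 3 × 12 measures
= 36 quarter-note beats


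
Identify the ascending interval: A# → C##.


Step by step:
Letter names: A → C spans 3 letter names → a 3rd
Semitones: A# → C## = 4 half-steps
A 3rd of 4 semitones is a major 3rd
= major 3rd


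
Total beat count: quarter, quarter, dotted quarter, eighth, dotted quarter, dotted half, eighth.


Beat values:
  quarter = 1 beat
  quarter = 1 beat
  dotted quarter = 1.5 beats
  eighth = 0.5 beats
  dotted quarter = 1.5 beats
  dotted half = 3 beats
  eighth = 0.5 beats
Sum = 1 + 1 + 1.5 + 0.5 + 1.5 + 3 + 0.5
= 9 beats


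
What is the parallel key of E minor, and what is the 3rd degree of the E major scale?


Reasoning:
Parallel keys share the same tonic but differ in mode
E minor → parallel is E major
E major scale: E F# G# A B C# D#
= E major; 3rd degree = G#


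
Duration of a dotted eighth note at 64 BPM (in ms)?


Working:
One quarter-note beat = 60000 / BPM = 60000 / 64 ms
Dotted eighth note = 3/4 × quarter note
Duration = 3/4 × 60000 / 64 = 45000 / 64
= 703.1 ms


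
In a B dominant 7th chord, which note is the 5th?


Let's work it out.
Dominant 7th chord = root + major 3rd + perfect 5th + minor 7th
Seventh chords stack in thirds, so the letter names are B-D-F-A
Root: B
Major 3rd above B: D#
Perfect 5th above B: F#
Minor 7th above B: A
The 5th = F#


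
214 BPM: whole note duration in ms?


Let's work it out.
One quarter-note beat = 60000 / BPM = 60000 / 214 ms
Whole note = 4 × quarter note
Duration = 4 × 60000 / 214 = 240000 / 214
= 1121.5 ms


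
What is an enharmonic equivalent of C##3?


Let's work it out.
Enharmonic notes sound the same pitch but are spelled with different letter names
C## and D name the same pitch class
= D3


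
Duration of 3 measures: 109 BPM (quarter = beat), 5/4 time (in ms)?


Let's work it out.
Quarter-note beat duration = 60000 / 109 ms
Beats per measure (5/4) = 5
One measure = 5 × 60000 / 109 = 300000 / 109 ms
3 measures = 3 × 300000 / 109 = 900000 / 109
= 8256.9 ms


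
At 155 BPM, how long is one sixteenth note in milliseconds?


One quarter-note beat = 60000 / BPM = 60000 / 155 ms
Sixteenth note = 1/4 × quarter note
Duration = 1/4 × 60000 / 155 = 15000 / 155
= 96.8 ms


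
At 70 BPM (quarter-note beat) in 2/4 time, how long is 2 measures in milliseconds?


Step by step:
Quarter-note beat duration = 60000 / 70 ms
Beats per measure (2/4) = 2
One measure = 2 × 60000 / 70 = 120000 / 70 ms
2 measures = 2 × 120000 / 70 = 240000 / 70
= 3428.6 ms


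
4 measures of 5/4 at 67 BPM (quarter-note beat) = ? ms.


Working:
Quarter-note beat duration = 60000 / 67 ms
Beats per measure (5/4) = 5
One measure = 5 × 60000 / 67 = 300000 / 67 ms
4 measures = 4 × 300000 / 67 = 1200000 / 67
= 17910.4 ms


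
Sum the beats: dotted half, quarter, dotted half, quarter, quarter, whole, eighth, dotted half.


Reasoning:
Beat values:
  dotted half = 3 beats
  quarter = 1 beat
  dotted half = 3 beats
  quarter = 1 beat
  quarter = 1 beat
  whole = 4 beats
  eighth = 0.5 beats
  dotted half = 3 beats
Sum = 3 + 1 + 3 + 1 + 1 + 4 + 0.5 + 3
= 16.5 beats


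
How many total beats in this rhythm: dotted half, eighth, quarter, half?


Beat values:
  dotted half = 3 beats
  eighth = 0.5 beats
  quarter = 1 beat
  half = 2 beats
Sum = 3 + 0.5 + 1 + 2
= 6.5 beats


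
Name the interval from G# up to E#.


Let's work it out.
Letter names: G → E spans 6 letter names → a 6th
Semitones: G# → E# = 9 half-steps
A 6th of 9 semitones is a major 6th
= major 6th


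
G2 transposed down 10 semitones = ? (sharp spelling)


G2: chromatic position 7 in octave 2 → absolute = 2×12 + 7 = 31
Transpose down 10: 31 - 10 = 21
21 = 1×12 + 9 → A in octave 1
Result = A1


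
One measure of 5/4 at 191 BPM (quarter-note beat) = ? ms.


Working:
Quarter-note beat duration = 60000 / 191 ms
Beats per measure (5/4) = 5
One measure = 5 × 60000 / 191 = 300000 / 191 ms
= 1570.7 ms


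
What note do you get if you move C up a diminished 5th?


Working:
diminished 5th: 5 letter names, 6 semitones
Letter: C + 4 → G
Pitch: C + 6 semitones, spelled as a G → Gb
= Gb


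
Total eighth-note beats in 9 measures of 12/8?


Step by step:
Time signature 12/8: the bottom number 8 means the eighth note gets one count
The top number 12 means 12 eighth-note beats per measure
Total = 12 × 9 measures
= 108 eighth-note beats


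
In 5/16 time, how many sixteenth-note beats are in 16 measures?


Solution.
Time signature 5/16: the bottom number 16 means the sixteenth note gets one count
The top number 5 means 5 sixteenth-note beats per measure
Total = 5 × 16 measures
= 80 sixteenth-note beats


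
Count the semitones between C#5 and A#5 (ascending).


Absolute semitone position = octave×12 + chromatic position
C#5: 5×12 + 1 = 61
A#5: 5×12 + 10 = 70
Difference = 70 - 61 = 9
= 9 semitones


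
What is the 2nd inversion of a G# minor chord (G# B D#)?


Root position: G# B D#
2nd inversion: move root and 3rd up an octave
Bass note: D#
Notes (bottom to top) = D# G# B


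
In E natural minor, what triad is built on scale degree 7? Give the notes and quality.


Reasoning:
E natural minor scale: E F# G A B C D
Diatonic triad on degree 7 stacks scale notes 7, 2, 4: D F# A
D→F# = 4 semitones; D→A = 7 semitones → major triad
= D F# A (major)


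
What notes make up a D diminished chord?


Solution.
Diminished triad = root + minor 3rd (3 semitones) + diminished 5th (6 semitones)
A triad on D stacks thirds, so the chord tones use letter names D-F-A
Root: D
Minor 3rd above D: F
Diminished 5th above D: Ab
Chord = D F Ab


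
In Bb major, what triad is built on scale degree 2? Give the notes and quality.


Working:
Bb major scale: Bb C D Eb F G A
Diatonic triad on degree 2 stacks scale notes 2, 4, 6: C Eb G
C→Eb = 3 semitones; C→G = 7 semitones → minor triad
= C Eb G (minor)


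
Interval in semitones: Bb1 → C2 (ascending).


Absolute semitone position = octave×12 + chromatic position
Bb1: 1×12 + 10 = 22
C2: 2×12 + 0 = 24
Difference = 24 - 22 = 2
= 2 semitones


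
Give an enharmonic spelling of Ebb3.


Working:
Enharmonic notes sound the same pitch but are spelled with different letter names
Ebb and D name the same pitch class
= D3


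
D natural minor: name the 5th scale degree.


Working:
Natural minor scale pattern: W-H-W-W-H-W-W (2-1-2-2-1-2-2 semitones)
Starting from D:
  D + 2 semitones → E
  E + 1 semitone → F
  F + 2 semitones → G
  G + 2 semitones → A
  A + 1 semitone → Bb
  Bb + 2 semitones → C
  C + 2 semitones → D
Scale: D E F G A Bb C
Degree 5 = A


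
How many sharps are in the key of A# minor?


Step by step:
Sharp minor keys follow the circle of fifths: A(0), E(1), B(2), F#(3), C#(4), G#(5), D#(6), A#(7)
A# minor has 7 sharps
Order of sharps: F# C# G# D# A# E# B# → first 7: F#, C#, G#, D#, A#, E#, B#
= 7 sharps


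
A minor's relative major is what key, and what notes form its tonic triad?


Reasoning:
The relative major shares the key signature and is a minor 3rd above the minor tonic
A minor 3rd above A is C
→ relative major of A minor is C major
Tonic triad of C major = root + major 3rd + perfect 5th = C E G
= C major; triad = C E G


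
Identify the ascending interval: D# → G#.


Solution.
Letter names: D → G spans 4 letter names → a 4th
Semitones: D# → G# = 5 half-steps
A 4th of 5 semitones is a perfect 4th
= perfect 4th


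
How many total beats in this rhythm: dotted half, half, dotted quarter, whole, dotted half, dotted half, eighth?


Beat values:
  dotted half = 3 beats
  half = 2 beats
  dotted quarter = 1.5 beats
  whole = 4 beats
  dotted half = 3 beats
  dotted half = 3 beats
  eighth = 0.5 beats
Sum = 3 + 2 + 1.5 + 4 + 3 + 3 + 0.5
= 17 beats


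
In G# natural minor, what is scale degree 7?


Natural minor scale pattern: W-H-W-W-H-W-W (2-1-2-2-1-2-2 semitones)
Starting from G#:
  G# + 2 semitones → A#
  A# + 1 semitone → B
  B + 2 semitones → C#
  C# + 2 semitones → D#
  D# + 1 semitone → E
  E + 2 semitones → F#
  F# + 2 semitones → G#
Scale: G# A# B C# D# E F#
Degree 7 = F#


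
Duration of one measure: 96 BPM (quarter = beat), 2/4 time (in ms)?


Quarter-note beat duration = 60000 / 96 ms
Beats per measure (2/4) = 2
One measure = 2 × 60000 / 96 = 120000 / 96 ms
= 1250.0 ms


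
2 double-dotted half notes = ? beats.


Let's work it out.
Base half note = 2 beats
Dot 1 adds half the previous value: +1
Dot 2 adds half the previous value: +1/2
One double-dotted half = 2 + 1 + 1/2 = 7/2
2 of them = 2 × 7/2 = 7
= 7 beats


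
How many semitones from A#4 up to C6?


Working:
Absolute semitone position = octave×12 + chromatic position
A#4: 4×12 + 10 = 58
C6: 6×12 + 0 = 72
Difference = 72 - 58 = 14
= 14 semitones


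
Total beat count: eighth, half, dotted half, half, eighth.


Solution.
Beat values:
  eighth = 0.5 beats
  half = 2 beats
  dotted half = 3 beats
  half = 2 beats
  eighth = 0.5 beats
Sum = 0.5 + 2 + 3 + 2 + 0.5
= 8 beats


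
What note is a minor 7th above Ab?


Let's work it out.
A 7th spans 7 letter names, so from A we land on G
A minor 7th = 10 semitones above Ab
Spell G at that pitch: Gb
= Gb


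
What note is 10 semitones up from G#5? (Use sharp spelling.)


G#5: chromatic position 8 in octave 5 → absolute = 5×12 + 8 = 68
Transpose up 10: 68 + 10 = 78
78 = 6×12 + 6 → F# in octave 6
Result = F#6


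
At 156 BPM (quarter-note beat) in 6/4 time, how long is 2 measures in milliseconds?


Reasoning:
Quarter-note beat duration = 60000 / 156 ms
Beats per measure (6/4) = 6
One measure = 6 × 60000 / 156 = 360000 / 156 ms
2 measures = 2 × 360000 / 156 = 720000 / 156
= 4615.4 ms


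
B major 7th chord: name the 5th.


Reasoning:
Major 7th chord = root + major 3rd + perfect 5th + major 7th
Seventh chords stack in thirds, so the letter names are B-D-F-A
Root: B
Major 3rd above B: D#
Perfect 5th above B: F#
Major 7th above B: A#
The 5th = F#


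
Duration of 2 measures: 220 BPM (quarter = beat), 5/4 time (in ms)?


Solution.
Quarter-note beat duration = 60000 / 220 ms
Beats per measure (5/4) = 5
One measure = 5 × 60000 / 220 = 300000 / 220 ms
2 measures = 2 × 300000 / 220 = 600000 / 220
= 2727.3 ms


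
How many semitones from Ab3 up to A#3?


Working:
Absolute semitone position = octave×12 + chromatic position
Ab3: 3×12 + 8 = 44
A#3: 3×12 + 10 = 46
Difference = 46 - 44 = 2
= 2 semitones


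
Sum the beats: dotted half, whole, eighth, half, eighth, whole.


Let's work it out.
Beat values:
  dotted half = 3 beats
  whole = 4 beats
  eighth = 0.5 beats
  half = 2 beats
  eighth = 0.5 beats
  whole = 4 beats
Sum = 3 + 4 + 0.5 + 2 + 0.5 + 4
= 14 beats


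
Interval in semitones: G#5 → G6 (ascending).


Reasoning:
Absolute semitone position = octave×12 + chromatic position
G#5: 5×12 + 8 = 68
G6: 6×12 + 7 = 79
Difference = 79 - 68 = 11
= 11 semitones


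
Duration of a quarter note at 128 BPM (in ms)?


One quarter-note beat = 60000 / BPM = 60000 / 128 ms
Duration = 60000 / 128
= 468.8 ms


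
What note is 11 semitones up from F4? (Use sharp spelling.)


Solution.
F4: chromatic position 5 in octave 4 → absolute = 4×12 + 5 = 53
Transpose up 11: 53 + 11 = 64
64 = 5×12 + 4 → E in octave 5
Result = E5


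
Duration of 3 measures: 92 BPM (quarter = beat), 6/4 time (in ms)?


Step by step:
Quarter-note beat duration = 60000 / 92 ms
Beats per measure (6/4) = 6
One measure = 6 × 60000 / 92 = 360000 / 92 ms
3 measures = 3 × 360000 / 92 = 1080000 / 92
= 11739.1 ms


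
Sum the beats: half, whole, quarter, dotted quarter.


Beat values:
  half = 2 beats
  whole = 4 beats
  quarter = 1 beat
  dotted quarter = 1.5 beats
Sum = 2 + 4 + 1 + 1.5
= 8.5 beats


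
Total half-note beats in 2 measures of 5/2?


Time signature 5/2: the bottom number 2 means the half note gets one count
The top number 5 means 5 half-note beats per measure
Total = 5 × 2 measures
= 10 half-note beats


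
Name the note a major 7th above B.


Let's work it out.
A 7th spans 7 letter names, so from B we land on A
A major 7th = 11 semitones above B
Spell A at that pitch: A#
= A#


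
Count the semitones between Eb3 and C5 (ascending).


Reasoning:
Absolute semitone position = octave×12 + chromatic position
Eb3: 3×12 + 3 = 39
C5: 5×12 + 0 = 60
Difference = 60 - 39 = 21
= 21 semitones


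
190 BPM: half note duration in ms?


Solution.
One quarter-note beat = 60000 / BPM = 60000 / 190 ms
Half note = 2 × quarter note
Duration = 2 × 60000 / 190 = 120000 / 190
= 631.6 ms


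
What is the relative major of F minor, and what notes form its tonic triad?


The relative major shares the key signature and is a minor 3rd above the minor tonic
A minor 3rd above F is Ab
→ relative major of F minor is Ab major
Tonic triad of Ab major = root + major 3rd + perfect 5th = Ab C Eb
= Ab major; triad = Ab C Eb


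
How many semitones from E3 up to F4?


Let's work it out.
Absolute semitone position = octave×12 + chromatic position
E3: 3×12 + 4 = 40
F4: 4×12 + 5 = 53
Difference = 53 - 40 = 13
= 13 semitones


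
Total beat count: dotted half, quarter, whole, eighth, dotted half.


Working:
Beat values:
  dotted half = 3 beats
  quarter = 1 beat
  whole = 4 beats
  eighth = 0.5 beats
  dotted half = 3 beats
Sum = 3 + 1 + 4 + 0.5 + 3
= 11.5 beats


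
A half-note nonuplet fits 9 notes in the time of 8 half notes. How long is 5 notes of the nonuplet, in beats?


Step by step:
Nonuplet: 9 notes occupy the space of 8 half notes
Space = 8 × 2 = 16 beats
Each nonuplet note = 16 / 9 = 16/9 beats
5 notes = 5 × 16/9 = 80/9
= 80/9 beats


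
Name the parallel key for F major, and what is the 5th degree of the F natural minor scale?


Working:
Parallel keys share the same tonic but differ in mode
F major → parallel is F minor
F natural minor scale: F G Ab Bb C Db Eb
= F minor; 5th degree = C


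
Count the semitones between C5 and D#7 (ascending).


Let's work it out.
Absolute semitone position = octave×12 + chromatic position
C5: 5×12 + 0 = 60
D#7: 7×12 + 3 = 87
Difference = 87 - 60 = 27
= 27 semitones


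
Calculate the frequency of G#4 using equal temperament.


Step by step:
f = 440 × 2^(n/12) where n = semitones from A4
G#4: -1 semitones from A4
f = 440 × 2^(-1/12)
f = 415.30 Hz


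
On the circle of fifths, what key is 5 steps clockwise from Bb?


Working:
Each clockwise step on the circle of fifths moves up a perfect 5th
From Bb: Bb → F → C → G → D → A
= A


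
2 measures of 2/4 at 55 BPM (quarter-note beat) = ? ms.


Working:
Quarter-note beat duration = 60000 / 55 ms
Beats per measure (2/4) = 2
One measure = 2 × 60000 / 55 = 120000 / 55 ms
2 measures = 2 × 120000 / 55 = 240000 / 55
= 4363.6 ms


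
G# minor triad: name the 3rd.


Minor triad = root + minor 3rd (3 semitones) + perfect 5th (7 semitones)
A triad on G# stacks thirds, so the chord tones use letter names G-B-D
Root: G#
Minor 3rd above G#: B
Perfect 5th above G#: D#
The 3rd = B


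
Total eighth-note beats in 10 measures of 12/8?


Time signature 12/8: the bottom number 8 means the eighth note gets one count
The top number 12 means 12 eighth-note beats per measure
Total = 12 × 10 measures
= 120 eighth-note beats


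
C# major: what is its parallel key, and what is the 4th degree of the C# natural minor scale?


Step by step:
Parallel keys share the same tonic but differ in mode
C# major → parallel is C# minor
C# natural minor scale: C# D# E F# G# A B
= C# minor; 4th degree = F#


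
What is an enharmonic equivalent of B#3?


Step by step:
Enharmonic notes sound the same pitch but are spelled with different letter names
B# and C name the same pitch class
Octave numbers change at C, so B#3 = C4
= C4


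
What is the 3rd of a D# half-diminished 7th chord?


Reasoning:
Half-diminished 7th chord = root + minor 3rd + diminished 5th + minor 7th
Seventh chords stack in thirds, so the letter names are D-F-A-C
Root: D#
Minor 3rd above D#: F#
Diminished 5th above D#: A
Minor 7th above D#: C#
The 3rd = F#


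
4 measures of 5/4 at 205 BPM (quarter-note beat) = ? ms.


Solution.
Quarter-note beat duration = 60000 / 205 ms
Beats per measure (5/4) = 5
One measure = 5 × 60000 / 205 = 300000 / 205 ms
4 measures = 4 × 300000 / 205 = 1200000 / 205
= 5853.7 ms


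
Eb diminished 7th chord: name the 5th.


Step by step:
Diminished 7th chord = root + minor 3rd + diminished 5th + diminished 7th
Seventh chords stack in thirds, so the letter names are E-G-B-D
Root: Eb
Minor 3rd above Eb: Gb
Diminished 5th above Eb: Bbb
Diminished 7th above Eb: Dbb
The 5th = Bbb


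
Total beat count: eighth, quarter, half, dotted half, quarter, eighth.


Working:
Beat values:
  eighth = 0.5 beats
  quarter = 1 beat
  half = 2 beats
  dotted half = 3 beats
  quarter = 1 beat
  eighth = 0.5 beats
Sum = 0.5 + 1 + 2 + 3 + 1 + 0.5
= 8 beats


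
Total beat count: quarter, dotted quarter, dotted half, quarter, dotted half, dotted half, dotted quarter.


Reasoning:
Beat values:
  quarter = 1 beat
  dotted quarter = 1.5 beats
  dotted half = 3 beats
  quarter = 1 beat
  dotted half = 3 beats
  dotted half = 3 beats
  dotted quarter = 1.5 beats
Sum = 1 + 1.5 + 3 + 1 + 3 + 3 + 1.5
= 14 beats


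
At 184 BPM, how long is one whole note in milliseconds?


One quarter-note beat = 60000 / BPM = 60000 / 184 ms
Whole note = 4 × quarter note
Duration = 4 × 60000 / 184 = 240000 / 184
= 1304.3 ms


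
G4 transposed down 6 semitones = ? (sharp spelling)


Reasoning:
G4: chromatic position 7 in octave 4 → absolute = 4×12 + 7 = 55
Transpose down 6: 55 - 6 = 49
49 = 4×12 + 1 → C# in octave 4
Result = C#4


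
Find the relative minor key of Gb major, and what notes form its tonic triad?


Let's work it out.
The relative minor shares the major's key signature and starts on its 6th degree
6th degree = a major 6th above the tonic; a major 6th above Gb is Eb
→ relative minor of Gb major is Eb minor
Tonic triad of Eb minor = root + minor 3rd + perfect 5th = Eb Gb Bb
= Eb minor; triad = Eb Gb Bb


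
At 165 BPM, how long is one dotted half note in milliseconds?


One quarter-note beat = 60000 / BPM = 60000 / 165 ms
Dotted half note = 3 × quarter note
Duration = 3 × 60000 / 165 = 180000 / 165
= 1090.9 ms


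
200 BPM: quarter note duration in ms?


Solution.
One quarter-note beat = 60000 / BPM = 60000 / 200 ms
Duration = 60000 / 200
= 300.0 ms
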